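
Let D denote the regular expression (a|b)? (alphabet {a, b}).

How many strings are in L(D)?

The expression has no Kleene star, so L(D) is finite. Expanding the alternatives gives {ε, a, b}.
That is 1 of length 0, 2 of length 1: 3 strings in all.

3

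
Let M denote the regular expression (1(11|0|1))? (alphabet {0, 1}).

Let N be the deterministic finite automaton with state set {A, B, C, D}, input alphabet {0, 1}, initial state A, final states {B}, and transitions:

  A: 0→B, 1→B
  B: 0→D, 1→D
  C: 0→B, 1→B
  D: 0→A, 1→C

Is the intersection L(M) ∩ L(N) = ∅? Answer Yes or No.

Yes

Converting the expression M to a DFA (subset construction, then merging equivalent states) gives the minimal DFA with states {m0, m1, m2, m3, m4}, start state m0, accepting states {m0, m3, m4} and transitions m0: 0→m1, 1→m2; m1: 0→m1, 1→m1; m2: 0→m3, 1→m4; m3: 0→m1, 1→m1; m4: 0→m1, 1→m3.
Exploring the product automaton M × N from the start pair (m0, A), following both machines on each input symbol, reaches 9 state pairs: (m0, A), (m1, B), (m2, B), (m1, D), (m3, D), (m4, D), (m1, A), (m1, C), (m3, C).
M accepts in {m0, m3, m4} and N accepts in {B}; no reachable pair has both components accepting, so no string drives both machines to acceptance simultaneously and L(M) ∩ L(N) = ∅.
So no string is accepted by both, and the intersection is empty.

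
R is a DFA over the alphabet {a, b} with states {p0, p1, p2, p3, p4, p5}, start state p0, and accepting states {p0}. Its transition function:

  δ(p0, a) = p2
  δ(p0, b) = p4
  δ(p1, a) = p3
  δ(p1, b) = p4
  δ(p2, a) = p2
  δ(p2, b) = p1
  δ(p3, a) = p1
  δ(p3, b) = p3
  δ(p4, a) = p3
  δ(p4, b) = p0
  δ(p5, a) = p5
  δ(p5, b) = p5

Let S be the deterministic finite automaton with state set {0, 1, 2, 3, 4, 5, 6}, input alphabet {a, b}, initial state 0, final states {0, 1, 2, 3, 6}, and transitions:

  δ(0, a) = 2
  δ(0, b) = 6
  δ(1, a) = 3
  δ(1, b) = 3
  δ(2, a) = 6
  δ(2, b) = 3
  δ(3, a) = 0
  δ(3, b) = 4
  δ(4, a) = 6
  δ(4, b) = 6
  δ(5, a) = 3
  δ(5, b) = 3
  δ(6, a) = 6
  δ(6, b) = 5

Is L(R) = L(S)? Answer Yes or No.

No

The string bb is accepted by R but rejected by S.
So L(R) ≠ L(S).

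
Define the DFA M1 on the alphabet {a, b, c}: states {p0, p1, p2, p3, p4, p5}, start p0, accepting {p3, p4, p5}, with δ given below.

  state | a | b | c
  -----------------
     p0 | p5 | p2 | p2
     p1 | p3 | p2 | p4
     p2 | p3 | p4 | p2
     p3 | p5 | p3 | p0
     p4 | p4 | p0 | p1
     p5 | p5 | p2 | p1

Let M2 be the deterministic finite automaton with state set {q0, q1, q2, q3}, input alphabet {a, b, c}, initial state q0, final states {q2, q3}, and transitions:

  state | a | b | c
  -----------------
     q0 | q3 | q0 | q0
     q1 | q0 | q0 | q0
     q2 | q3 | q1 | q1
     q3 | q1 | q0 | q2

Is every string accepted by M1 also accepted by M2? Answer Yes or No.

No

The string aa is in L(M1) but not in L(M2).
So L(M1) ⊄ L(M2).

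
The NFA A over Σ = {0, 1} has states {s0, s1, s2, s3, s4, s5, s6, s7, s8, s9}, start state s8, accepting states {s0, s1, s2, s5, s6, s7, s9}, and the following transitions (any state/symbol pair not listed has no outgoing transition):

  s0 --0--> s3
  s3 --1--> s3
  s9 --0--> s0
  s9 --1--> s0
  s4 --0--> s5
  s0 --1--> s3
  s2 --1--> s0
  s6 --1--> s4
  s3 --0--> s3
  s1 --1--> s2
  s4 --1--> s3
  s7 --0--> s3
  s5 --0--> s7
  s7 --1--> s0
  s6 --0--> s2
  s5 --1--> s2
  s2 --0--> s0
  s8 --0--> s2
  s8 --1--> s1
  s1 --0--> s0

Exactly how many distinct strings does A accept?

The useful subgraph on states {s0, s1, s2, s8} is acyclic, so L(A) is finite; the longest accepting path visits 4 useful states, giving maximum string length 3.
Counting accepting paths from s8 by length: 2 of length 1, 4 of length 2, 2 of length 3. Total 8.

8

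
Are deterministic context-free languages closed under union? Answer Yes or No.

No

{aⁿbⁿ : n≥0} and {aⁿb²ⁿ : n≥0} are each accepted by a deterministic PDA (push the a's; pop one per b, respectively one per two b's), but their union U is not. Suppose a DPDA M accepted U. Being deterministic, M has a single run on aⁿb²ⁿ, and since aⁿbⁿ ∈ U that run passes through an accepting configuration right after consuming the prefix aⁿbⁿ and then goes on to accept again after n more b's. Build an ordinary (nondeterministic) PDA M′ that simulates M on a's and b's and, at any moment when M is in an accepting state, may switch to a second mode in which it reads only c's, feeding each c to M as a b; M′ accepts when M does. Then M′ accepts aⁱbʲcᵏ (k≥1) exactly when both aⁱbʲ ∈ U and aⁱbʲ⁺ᵏ ∈ U, and checking the four cases (i=j or j=2i, combined with j+k=i or j+k=2i) leaves only i=j=k: so L(M′) ∩ a*b*c⁺ = {aⁿbⁿcⁿ : n≥1} would be context-free, which it is not (pumping lemma) — contradiction. (The union is an unambiguous CFL; it is determinism, not unambiguity, that fails.)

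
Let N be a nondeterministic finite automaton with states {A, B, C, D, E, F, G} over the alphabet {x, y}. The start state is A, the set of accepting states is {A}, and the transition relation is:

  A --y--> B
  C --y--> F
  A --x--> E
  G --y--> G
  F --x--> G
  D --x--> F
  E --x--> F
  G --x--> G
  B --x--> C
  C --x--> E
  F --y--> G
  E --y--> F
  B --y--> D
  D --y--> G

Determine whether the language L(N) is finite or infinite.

finite

The useful states (reachable from A and able to reach an accepting state) are {A}.
Restricted to these states the transition graph has no cycle, so every accepting path has bounded length and L is finite.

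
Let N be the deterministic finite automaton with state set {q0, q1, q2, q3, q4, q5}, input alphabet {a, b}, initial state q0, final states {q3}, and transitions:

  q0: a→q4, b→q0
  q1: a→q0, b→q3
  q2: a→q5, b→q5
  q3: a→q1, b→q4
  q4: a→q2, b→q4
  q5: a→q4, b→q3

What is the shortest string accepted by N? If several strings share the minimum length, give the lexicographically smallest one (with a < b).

A breadth-first search from q0 reaches an accepting state first via the path q0 → q4 → q2 → q5 → q3 on input aaab.
No string of length < 4 is accepted (BFS exhausts all shorter strings without reaching an accepting state), and aaab is the lexicographically least accepting string of length 4.

aaab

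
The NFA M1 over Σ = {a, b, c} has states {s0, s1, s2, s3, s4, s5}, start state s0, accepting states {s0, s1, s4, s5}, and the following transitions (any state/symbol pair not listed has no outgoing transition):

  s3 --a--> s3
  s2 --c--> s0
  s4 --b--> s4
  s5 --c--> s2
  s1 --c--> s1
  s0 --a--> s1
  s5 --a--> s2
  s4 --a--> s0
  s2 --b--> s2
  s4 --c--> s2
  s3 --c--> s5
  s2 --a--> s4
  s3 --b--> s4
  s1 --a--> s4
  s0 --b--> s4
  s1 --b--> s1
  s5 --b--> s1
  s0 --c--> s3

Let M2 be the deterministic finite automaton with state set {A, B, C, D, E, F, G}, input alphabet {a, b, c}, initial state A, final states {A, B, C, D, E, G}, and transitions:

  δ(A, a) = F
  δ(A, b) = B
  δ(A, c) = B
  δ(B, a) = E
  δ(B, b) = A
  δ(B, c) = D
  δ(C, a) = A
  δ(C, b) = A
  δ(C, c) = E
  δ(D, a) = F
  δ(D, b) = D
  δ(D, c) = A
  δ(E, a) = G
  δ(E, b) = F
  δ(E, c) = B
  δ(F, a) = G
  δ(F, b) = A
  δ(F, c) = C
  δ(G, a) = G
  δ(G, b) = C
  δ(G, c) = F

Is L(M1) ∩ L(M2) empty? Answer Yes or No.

No

The empty string ε is accepted by both M1 and M2.
Hence L(M1) ∩ L(M2) ≠ ∅.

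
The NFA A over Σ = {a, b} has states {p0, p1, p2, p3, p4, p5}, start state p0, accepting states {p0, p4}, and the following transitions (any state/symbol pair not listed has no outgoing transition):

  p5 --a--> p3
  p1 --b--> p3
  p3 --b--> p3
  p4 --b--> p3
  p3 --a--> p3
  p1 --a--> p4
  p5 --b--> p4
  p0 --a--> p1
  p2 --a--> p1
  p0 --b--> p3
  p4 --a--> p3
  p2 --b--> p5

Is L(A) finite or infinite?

The useful states (reachable from p0 and able to reach an accepting state) are {p0, p1, p4}.
Restricted to these states the transition graph has no cycle, so every accepting path has bounded length and L is finite.

finite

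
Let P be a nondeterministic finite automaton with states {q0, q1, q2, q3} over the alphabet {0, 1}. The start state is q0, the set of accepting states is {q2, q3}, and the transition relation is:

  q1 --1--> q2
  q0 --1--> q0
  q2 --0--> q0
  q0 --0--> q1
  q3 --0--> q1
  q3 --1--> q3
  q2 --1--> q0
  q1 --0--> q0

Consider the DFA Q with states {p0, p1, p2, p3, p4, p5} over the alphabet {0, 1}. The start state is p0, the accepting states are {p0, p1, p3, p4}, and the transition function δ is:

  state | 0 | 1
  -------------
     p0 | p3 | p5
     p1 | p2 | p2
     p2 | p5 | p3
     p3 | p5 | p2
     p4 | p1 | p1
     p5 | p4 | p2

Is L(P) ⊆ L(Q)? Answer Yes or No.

The string 01 is in L(P) but not in L(Q).
So L(P) ⊄ L(Q).

No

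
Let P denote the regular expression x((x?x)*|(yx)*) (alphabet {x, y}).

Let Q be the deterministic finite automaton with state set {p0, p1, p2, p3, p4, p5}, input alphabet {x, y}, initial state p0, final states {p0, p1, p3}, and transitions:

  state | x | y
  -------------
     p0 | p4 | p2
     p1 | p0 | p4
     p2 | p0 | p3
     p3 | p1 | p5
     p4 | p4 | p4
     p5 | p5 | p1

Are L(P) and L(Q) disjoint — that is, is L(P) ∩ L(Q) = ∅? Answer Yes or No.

Converting the expression P to a DFA (subset construction, then merging equivalent states) gives the minimal DFA with states {r0, r1, r2, r3, r4, r5}, start state r0, accepting states {r1, r3, r5} and transitions r0: x→r1, y→r2; r1: x→r3, y→r4; r2: x→r2, y→r2; r3: x→r3, y→r2; r4: x→r5, y→r2; r5: x→r2, y→r4.
Exploring the product automaton P × Q from the start pair (r0, p0), following both machines on each input symbol, reaches 11 state pairs: (r0, p0), (r1, p4), (r2, p2), (r3, p4), (r4, p4), (r2, p0), (r2, p3), (r2, p4), (r5, p4), (r2, p1), (r2, p5).
P accepts in {r1, r3, r5} and Q accepts in {p0, p1, p3}; no reachable pair has both components accepting, so no string drives both machines to acceptance simultaneously and L(P) ∩ L(Q) = ∅.
So no string is accepted by both, and the intersection is empty.

Yes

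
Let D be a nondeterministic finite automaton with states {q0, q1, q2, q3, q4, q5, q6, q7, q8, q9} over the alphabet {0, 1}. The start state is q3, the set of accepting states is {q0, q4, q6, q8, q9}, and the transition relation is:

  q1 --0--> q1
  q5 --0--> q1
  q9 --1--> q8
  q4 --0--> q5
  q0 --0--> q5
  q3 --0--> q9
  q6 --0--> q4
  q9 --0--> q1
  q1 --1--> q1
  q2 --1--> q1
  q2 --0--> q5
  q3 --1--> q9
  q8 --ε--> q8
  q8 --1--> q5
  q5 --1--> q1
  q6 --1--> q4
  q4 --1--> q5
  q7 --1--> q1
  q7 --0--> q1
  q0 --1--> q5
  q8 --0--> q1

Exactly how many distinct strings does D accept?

The useful subgraph on states {q3, q8, q9} is acyclic, so L(D) is finite; the longest accepting path visits 3 useful states, giving maximum string length 2.
Counting accepting paths from q3 by length: 2 of length 1, 2 of length 2. Total 4.

4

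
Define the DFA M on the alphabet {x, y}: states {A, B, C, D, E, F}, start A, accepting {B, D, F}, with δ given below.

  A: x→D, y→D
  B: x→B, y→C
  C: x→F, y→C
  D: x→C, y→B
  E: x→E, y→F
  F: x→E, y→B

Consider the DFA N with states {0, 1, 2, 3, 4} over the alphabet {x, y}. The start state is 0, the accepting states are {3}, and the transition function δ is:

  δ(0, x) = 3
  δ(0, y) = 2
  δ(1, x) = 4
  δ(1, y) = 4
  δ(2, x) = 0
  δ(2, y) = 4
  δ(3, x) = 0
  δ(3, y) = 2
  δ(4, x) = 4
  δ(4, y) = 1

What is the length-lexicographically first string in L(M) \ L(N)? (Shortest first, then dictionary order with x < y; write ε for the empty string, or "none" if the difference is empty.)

y

The string y is accepted by M but not by N.
No shorter string lies in the difference, and y is the lexicographically first length-1 string in L(M) \ L(N).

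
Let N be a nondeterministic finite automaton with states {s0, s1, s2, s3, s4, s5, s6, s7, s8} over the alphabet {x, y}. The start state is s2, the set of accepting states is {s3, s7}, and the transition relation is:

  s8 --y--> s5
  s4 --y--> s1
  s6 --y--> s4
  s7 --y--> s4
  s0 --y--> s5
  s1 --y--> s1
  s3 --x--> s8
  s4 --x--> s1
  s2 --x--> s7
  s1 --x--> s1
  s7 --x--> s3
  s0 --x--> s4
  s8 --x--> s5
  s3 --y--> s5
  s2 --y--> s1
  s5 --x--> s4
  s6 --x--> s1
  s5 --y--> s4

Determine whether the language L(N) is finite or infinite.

finite

The useful states (reachable from s2 and able to reach an accepting state) are {s2, s3, s7}.
Restricted to these states the transition graph has no cycle, so every accepting path has bounded length and L is finite.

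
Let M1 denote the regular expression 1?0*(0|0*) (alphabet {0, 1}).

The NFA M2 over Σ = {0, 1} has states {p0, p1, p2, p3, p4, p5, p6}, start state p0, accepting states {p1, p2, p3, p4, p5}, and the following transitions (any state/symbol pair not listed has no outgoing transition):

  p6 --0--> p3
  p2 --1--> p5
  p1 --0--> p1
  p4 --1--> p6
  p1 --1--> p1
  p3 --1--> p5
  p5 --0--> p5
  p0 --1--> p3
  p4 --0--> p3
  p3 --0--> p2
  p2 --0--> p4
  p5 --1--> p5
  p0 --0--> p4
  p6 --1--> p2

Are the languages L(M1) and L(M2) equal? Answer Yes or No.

No

The empty string ε is accepted by M1 but rejected by M2.
So L(M1) ≠ L(M2).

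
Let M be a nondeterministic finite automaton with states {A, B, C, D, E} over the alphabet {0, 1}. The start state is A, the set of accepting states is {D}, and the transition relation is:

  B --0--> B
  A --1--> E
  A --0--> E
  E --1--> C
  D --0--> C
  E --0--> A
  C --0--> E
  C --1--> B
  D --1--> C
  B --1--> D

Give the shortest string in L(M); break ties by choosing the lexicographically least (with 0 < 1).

0111

A breadth-first search from A reaches an accepting state first via the path A → E → C → B → D on input 0111.
No string of length < 4 is accepted (BFS exhausts all shorter strings without reaching an accepting state), and 0111 is the lexicographically least accepting string of length 4.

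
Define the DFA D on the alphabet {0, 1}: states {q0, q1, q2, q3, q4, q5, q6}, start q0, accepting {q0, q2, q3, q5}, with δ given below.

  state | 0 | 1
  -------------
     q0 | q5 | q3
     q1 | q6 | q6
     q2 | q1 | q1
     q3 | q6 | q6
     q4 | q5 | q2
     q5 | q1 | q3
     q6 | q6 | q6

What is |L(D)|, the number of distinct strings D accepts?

4

The useful subgraph on states {q0, q3, q5} is acyclic, so L(D) is finite; the longest accepting path visits 3 useful states, giving maximum string length 2.
Counting accepting paths from q0 by length: 1 of length 0, 2 of length 1, 1 of length 2. Total 4.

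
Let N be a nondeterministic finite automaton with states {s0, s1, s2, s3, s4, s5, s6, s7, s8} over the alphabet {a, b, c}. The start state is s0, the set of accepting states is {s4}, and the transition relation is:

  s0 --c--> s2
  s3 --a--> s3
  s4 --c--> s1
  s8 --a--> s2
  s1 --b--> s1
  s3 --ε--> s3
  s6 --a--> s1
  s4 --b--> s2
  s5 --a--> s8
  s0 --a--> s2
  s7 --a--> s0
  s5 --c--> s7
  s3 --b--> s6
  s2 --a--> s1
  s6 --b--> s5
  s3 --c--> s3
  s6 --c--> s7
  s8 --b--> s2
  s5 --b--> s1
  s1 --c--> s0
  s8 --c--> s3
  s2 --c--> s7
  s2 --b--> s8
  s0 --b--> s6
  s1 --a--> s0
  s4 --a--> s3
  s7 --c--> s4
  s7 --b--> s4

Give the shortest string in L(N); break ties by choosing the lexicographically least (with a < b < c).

acb

A breadth-first search from s0 reaches an accepting state first via the path s0 → s2 → s7 → s4 on input acb.
No string of length < 3 is accepted (BFS exhausts all shorter strings without reaching an accepting state), and acb is the lexicographically least accepting string of length 3.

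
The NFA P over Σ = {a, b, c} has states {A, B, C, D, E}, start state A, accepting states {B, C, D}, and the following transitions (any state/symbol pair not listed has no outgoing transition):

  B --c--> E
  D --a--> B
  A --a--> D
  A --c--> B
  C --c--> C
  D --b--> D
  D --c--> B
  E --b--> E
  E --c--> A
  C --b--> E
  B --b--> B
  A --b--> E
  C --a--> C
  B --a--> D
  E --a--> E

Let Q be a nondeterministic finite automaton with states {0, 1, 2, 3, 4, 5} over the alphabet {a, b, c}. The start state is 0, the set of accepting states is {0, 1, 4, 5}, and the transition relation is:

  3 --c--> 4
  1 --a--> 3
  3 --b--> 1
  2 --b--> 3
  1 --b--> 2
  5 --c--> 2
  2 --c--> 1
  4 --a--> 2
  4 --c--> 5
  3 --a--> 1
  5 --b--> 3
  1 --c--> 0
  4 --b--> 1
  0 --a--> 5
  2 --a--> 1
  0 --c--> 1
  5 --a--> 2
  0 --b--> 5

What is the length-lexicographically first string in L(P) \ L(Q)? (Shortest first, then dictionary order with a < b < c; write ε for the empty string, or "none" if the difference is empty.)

aa

The string aa is accepted by P but not by Q.
No shorter string lies in the difference, and aa is the lexicographically first length-2 string in L(P) \ L(Q).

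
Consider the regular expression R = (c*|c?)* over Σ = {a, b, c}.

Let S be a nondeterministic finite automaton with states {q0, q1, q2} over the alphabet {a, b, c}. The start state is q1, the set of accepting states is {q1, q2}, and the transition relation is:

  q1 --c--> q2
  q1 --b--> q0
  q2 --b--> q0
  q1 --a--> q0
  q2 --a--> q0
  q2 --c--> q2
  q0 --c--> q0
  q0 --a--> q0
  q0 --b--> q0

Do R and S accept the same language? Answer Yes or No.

Yes

Converting the expression R to a DFA (subset construction, then merging equivalent states) gives the minimal DFA with states {r0, r1}, start state r0, accepting states {r0} and transitions r0: a→r1, b→r1, c→r0; r1: a→r1, b→r1, c→r1.
Exploring the product automaton R × S from the start pair (r0, q1), following both machines on each input symbol, reaches 3 state pairs: (r0, q1), (r1, q0), (r0, q2).
R accepts in {r0} and S accepts in {q1, q2}. In every reachable pair the two components are either both accepting — (r0, q1), (r0, q2) — or both non-accepting, so no string is accepted by exactly one of the machines: L(R) \ L(S) and L(S) \ L(R) are both empty.
Hence every string is accepted by R iff it is accepted by S, and the two languages coincide.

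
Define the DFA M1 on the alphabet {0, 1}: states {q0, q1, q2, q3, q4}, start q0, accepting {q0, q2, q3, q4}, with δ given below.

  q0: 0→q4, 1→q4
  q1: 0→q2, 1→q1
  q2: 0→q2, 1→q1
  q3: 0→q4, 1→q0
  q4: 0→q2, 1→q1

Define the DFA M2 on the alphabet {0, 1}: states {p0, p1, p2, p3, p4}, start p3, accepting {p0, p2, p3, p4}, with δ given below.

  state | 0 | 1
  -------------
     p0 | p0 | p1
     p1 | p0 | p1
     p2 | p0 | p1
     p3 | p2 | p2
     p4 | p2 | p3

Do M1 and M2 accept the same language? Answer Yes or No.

Yes

Exploring the product automaton M1 × M2 from the start pair (q0, p3), following both machines on each input symbol, reaches 4 state pairs: (q0, p3), (q4, p2), (q2, p0), (q1, p1).
M1 accepts in {q0, q2, q3, q4} and M2 accepts in {p0, p2, p3, p4}. In every reachable pair the two components are either both accepting — (q0, p3), (q4, p2), (q2, p0) — or both non-accepting, so no string is accepted by exactly one of the machines: L(M1) \ L(M2) and L(M2) \ L(M1) are both empty.
Hence every string is accepted by M1 iff it is accepted by M2, and the two languages coincide.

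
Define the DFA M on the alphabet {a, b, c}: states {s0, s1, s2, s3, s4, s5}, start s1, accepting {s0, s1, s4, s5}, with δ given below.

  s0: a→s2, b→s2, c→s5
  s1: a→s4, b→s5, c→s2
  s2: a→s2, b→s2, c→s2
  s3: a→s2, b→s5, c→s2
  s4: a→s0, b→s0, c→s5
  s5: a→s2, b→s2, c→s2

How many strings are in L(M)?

8

The useful subgraph on states {s0, s1, s4, s5} is acyclic, so L(M) is finite; the longest accepting path visits 4 useful states, giving maximum string length 3.
Counting accepting paths from s1 by length: 1 of length 0, 2 of length 1, 3 of length 2, 2 of length 3. Total 8.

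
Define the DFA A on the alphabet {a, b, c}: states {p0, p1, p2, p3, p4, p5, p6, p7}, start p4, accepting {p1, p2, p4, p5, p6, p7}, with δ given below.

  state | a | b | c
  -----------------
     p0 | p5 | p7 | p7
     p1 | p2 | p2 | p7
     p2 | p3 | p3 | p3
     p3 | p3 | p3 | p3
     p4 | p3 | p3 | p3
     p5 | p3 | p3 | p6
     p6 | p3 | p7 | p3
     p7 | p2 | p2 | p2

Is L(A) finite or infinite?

The useful states (reachable from p4 and able to reach an accepting state) are {p4}.
Restricted to these states the transition graph has no cycle, so every accepting path has bounded length and L is finite.

finite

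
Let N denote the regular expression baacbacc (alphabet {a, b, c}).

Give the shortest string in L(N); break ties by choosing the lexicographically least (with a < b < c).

baacbacc

By inspection of the expression, no string of length less than 8 matches, and baacbacc is the lexicographically first match of length 8.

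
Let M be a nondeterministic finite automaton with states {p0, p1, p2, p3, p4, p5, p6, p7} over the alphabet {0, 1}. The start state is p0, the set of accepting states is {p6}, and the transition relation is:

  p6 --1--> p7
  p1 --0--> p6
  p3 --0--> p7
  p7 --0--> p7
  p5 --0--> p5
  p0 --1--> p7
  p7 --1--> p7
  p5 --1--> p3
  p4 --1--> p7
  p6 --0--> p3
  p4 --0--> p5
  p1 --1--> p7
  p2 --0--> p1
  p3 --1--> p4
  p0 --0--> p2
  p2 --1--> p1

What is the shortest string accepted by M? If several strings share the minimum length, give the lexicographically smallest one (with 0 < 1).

000

A breadth-first search from p0 reaches an accepting state first via the path p0 → p2 → p1 → p6 on input 000.
No string of length < 3 is accepted (BFS exhausts all shorter strings without reaching an accepting state), and 000 is the lexicographically least accepting string of length 3.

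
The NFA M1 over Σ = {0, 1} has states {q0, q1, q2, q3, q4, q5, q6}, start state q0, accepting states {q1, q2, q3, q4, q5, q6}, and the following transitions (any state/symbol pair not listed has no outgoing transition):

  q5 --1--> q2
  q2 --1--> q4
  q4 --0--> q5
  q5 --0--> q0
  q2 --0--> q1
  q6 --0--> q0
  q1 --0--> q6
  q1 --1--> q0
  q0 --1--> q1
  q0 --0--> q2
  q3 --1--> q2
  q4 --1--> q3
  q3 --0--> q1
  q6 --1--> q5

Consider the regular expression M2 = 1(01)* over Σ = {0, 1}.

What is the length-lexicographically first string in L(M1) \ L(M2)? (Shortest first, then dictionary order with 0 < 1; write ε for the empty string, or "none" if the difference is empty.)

The string 0 is accepted by M1 but not by M2.
No shorter string lies in the difference, and 0 is the lexicographically first length-1 string in L(M1) \ L(M2).

0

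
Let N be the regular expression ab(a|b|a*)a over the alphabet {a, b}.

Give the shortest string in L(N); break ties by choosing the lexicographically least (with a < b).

By inspection of the expression, no string of length less than 3 matches, and aba is the lexicographically first match of length 3.

aba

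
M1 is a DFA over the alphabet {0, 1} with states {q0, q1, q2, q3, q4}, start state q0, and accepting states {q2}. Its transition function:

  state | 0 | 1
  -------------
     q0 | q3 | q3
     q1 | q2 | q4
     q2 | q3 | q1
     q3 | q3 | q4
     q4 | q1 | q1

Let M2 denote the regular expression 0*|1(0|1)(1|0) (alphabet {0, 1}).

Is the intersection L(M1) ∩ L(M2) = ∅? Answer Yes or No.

Yes

Converting the expression M2 to a DFA (subset construction, then merging equivalent states) gives the minimal DFA with states {r0, r1, r2, r3, r4, r5}, start state r0, accepting states {r0, r1, r5} and transitions r0: 0→r1, 1→r2; r1: 0→r1, 1→r3; r2: 0→r4, 1→r4; r3: 0→r3, 1→r3; r4: 0→r5, 1→r5; r5: 0→r3, 1→r3.
Exploring the product automaton M1 × M2 from the start pair (q0, r0), following both machines on each input symbol, reaches 12 state pairs: (q0, r0), (q3, r1), (q3, r2), (q4, r3), (q3, r4), (q4, r4), (q1, r3), (q3, r5), (q4, r5), (q1, r5), (q2, r3), (q3, r3).
M1 accepts in {q2} and M2 accepts in {r0, r1, r5}; no reachable pair has both components accepting, so no string drives both machines to acceptance simultaneously and L(M1) ∩ L(M2) = ∅.
So no string is accepted by both, and the intersection is empty.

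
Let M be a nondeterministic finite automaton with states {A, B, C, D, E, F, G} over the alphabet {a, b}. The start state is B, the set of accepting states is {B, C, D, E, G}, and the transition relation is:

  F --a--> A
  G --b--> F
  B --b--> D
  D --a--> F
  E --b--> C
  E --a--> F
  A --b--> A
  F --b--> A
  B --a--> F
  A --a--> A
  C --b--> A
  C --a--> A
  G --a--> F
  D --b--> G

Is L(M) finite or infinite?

finite

The useful states (reachable from B and able to reach an accepting state) are {B, D, G}.
Restricted to these states the transition graph has no cycle, so every accepting path has bounded length and L is finite.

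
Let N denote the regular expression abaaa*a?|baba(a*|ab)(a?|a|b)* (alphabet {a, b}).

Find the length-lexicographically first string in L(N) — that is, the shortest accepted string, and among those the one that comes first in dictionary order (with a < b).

abaa

By inspection of the expression, no string of length less than 4 matches, and abaa is the lexicographically first match of length 4.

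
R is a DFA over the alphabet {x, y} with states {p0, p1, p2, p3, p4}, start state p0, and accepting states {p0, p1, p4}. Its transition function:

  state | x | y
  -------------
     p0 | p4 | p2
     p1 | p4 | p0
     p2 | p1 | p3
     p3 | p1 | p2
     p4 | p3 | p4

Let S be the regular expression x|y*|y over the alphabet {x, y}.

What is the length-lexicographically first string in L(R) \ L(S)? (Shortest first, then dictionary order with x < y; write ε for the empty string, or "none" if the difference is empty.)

The string xy is accepted by R but not by S.
No shorter string lies in the difference, and xy is the lexicographically first length-2 string in L(R) \ L(S).

xy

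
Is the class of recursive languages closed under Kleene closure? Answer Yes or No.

For an input w of length n, decide by dynamic programming over positions 0..n whether w factors into blocks from L, calling the decider for L on each of the O(n²) substrings; every call halts, so this decides L*.
So the recursive languages are closed under Kleene star.

Yes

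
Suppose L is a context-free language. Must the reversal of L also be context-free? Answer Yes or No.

Reversing the right-hand side of every production of a context-free grammar for L gives a context-free grammar for Lᴿ (induction on derivation length).
So the context-free languages are closed under reversal.

Yes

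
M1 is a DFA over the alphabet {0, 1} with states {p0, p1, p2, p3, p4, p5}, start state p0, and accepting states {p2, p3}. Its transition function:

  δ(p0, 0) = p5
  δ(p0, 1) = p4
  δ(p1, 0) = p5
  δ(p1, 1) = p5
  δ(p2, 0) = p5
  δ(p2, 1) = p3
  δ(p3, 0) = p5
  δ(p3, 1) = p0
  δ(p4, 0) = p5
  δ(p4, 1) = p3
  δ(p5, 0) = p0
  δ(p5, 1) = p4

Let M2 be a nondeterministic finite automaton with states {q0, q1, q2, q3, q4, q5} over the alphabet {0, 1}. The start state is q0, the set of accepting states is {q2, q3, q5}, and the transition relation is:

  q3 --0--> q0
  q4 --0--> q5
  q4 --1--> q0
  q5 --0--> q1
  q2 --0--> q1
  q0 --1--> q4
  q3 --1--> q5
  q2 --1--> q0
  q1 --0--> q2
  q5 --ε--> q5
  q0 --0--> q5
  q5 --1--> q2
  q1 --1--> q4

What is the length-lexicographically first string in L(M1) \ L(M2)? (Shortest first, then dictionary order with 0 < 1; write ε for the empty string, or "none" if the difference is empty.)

11

The string 11 is accepted by M1 but not by M2.
No shorter string lies in the difference, and 11 is the lexicographically first length-2 string in L(M1) \ L(M2).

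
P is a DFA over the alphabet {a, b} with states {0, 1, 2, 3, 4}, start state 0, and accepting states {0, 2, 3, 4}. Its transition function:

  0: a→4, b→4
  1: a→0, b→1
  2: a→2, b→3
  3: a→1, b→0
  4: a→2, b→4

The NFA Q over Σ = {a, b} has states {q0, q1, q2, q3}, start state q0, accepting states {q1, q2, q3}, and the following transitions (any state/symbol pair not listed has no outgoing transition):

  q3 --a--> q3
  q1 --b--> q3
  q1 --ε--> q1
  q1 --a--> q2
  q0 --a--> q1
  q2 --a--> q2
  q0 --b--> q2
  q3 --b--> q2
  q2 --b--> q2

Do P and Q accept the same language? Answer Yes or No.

The empty string ε is accepted by P but rejected by Q.
So L(P) ≠ L(Q).

No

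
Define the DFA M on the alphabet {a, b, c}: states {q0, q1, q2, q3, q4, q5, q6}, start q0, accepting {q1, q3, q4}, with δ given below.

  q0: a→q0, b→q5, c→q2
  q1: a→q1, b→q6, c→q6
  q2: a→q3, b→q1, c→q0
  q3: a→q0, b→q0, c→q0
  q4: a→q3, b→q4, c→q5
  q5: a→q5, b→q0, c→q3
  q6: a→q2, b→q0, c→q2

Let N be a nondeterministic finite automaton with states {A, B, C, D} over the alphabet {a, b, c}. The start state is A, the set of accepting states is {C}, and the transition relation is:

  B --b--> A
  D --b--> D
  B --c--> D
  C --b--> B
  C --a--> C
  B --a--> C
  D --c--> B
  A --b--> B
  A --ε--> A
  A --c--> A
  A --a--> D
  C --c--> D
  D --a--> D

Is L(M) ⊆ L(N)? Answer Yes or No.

The string bc is in L(M) but not in L(N).
So L(M) ⊄ L(N).

No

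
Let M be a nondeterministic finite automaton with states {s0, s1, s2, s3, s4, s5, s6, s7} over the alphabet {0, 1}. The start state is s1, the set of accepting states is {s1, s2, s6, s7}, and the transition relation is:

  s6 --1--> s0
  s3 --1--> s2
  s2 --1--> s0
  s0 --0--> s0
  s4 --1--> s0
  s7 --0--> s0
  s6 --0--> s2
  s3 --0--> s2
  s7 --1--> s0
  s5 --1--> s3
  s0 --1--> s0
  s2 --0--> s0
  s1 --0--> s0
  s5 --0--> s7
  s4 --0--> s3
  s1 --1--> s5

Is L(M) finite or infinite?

finite

The useful states (reachable from s1 and able to reach an accepting state) are {s1, s2, s3, s5, s7}.
Restricted to these states the transition graph has no cycle, so every accepting path has bounded length and L is finite.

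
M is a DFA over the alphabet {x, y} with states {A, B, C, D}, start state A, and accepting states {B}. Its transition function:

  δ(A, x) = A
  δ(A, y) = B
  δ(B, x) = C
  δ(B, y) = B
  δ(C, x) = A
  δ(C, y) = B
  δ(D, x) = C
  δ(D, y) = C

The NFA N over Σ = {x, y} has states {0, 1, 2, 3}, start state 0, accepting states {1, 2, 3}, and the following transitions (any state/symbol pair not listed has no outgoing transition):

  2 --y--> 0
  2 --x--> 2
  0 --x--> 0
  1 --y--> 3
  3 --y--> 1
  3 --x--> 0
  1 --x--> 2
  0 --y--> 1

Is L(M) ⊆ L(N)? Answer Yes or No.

The string yxy is in L(M) but not in L(N).
So L(M) ⊄ L(N).

No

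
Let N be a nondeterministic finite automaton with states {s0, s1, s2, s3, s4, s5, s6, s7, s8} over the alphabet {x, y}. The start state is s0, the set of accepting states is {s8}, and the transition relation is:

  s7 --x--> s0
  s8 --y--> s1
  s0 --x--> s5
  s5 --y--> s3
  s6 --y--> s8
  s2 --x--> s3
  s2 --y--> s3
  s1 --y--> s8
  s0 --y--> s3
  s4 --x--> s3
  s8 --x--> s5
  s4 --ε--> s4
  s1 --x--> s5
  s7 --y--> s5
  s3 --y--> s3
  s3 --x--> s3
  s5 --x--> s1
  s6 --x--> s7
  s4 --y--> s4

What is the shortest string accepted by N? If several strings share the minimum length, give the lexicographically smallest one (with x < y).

A breadth-first search from s0 reaches an accepting state first via the path s0 → s5 → s1 → s8 on input xxy.
No string of length < 3 is accepted (BFS exhausts all shorter strings without reaching an accepting state), and xxy is the lexicographically least accepting string of length 3.

xxy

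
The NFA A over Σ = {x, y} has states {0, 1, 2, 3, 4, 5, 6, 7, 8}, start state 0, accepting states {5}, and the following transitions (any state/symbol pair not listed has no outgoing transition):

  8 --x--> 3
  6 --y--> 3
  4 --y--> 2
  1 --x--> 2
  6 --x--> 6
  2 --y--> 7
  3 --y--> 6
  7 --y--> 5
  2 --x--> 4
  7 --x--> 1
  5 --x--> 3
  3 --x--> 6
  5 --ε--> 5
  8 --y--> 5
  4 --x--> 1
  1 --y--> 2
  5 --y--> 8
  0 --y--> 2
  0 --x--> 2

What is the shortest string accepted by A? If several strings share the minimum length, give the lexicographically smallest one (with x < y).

A breadth-first search from 0 reaches an accepting state first via the path 0 → 2 → 7 → 5 on input xyy.
No string of length < 3 is accepted (BFS exhausts all shorter strings without reaching an accepting state), and xyy is the lexicographically least accepting string of length 3.

xyy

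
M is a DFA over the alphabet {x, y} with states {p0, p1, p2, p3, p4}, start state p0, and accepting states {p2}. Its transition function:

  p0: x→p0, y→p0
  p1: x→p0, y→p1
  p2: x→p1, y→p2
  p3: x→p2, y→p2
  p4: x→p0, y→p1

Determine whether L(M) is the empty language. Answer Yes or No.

The states reachable from the start state are {p0}.
None of the accepting states {p2} is reachable, so no string is accepted and L(M) = ∅.

Yes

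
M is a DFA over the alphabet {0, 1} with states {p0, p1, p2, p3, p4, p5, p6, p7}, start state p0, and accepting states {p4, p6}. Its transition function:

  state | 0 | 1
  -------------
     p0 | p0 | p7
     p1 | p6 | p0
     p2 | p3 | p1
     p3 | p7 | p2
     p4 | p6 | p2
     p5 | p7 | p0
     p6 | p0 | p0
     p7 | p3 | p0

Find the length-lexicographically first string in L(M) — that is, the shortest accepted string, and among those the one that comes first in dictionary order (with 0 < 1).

10110

A breadth-first search from p0 reaches an accepting state first via the path p0 → p7 → p3 → p2 → p1 → p6 on input 10110.
No string of length < 5 is accepted (BFS exhausts all shorter strings without reaching an accepting state), and 10110 is the lexicographically least accepting string of length 5.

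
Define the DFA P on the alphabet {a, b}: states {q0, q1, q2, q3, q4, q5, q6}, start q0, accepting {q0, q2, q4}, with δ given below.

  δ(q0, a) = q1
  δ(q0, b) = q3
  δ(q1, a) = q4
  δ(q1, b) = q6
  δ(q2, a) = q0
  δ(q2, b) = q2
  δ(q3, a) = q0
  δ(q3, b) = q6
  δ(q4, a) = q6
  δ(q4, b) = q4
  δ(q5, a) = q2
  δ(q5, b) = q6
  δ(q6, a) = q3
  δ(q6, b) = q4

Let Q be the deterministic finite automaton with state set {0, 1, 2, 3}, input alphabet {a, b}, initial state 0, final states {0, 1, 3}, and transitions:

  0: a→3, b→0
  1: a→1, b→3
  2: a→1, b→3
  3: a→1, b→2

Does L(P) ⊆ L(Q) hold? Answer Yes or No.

The string aabb is in L(P) but not in L(Q).
So L(P) ⊄ L(Q).

No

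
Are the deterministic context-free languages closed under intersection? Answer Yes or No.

DCFLs are closed under complement (normalise the DPDA to read all of its input, then flip the verdict). If they were also closed under intersection, De Morgan would make them closed under union; but {aⁿbⁿ : n≥0} and {aⁿb²ⁿ : n≥0} are DCFLs (push the a's; pop one per b, respectively one per two b's) whose union no deterministic PDA accepts: a DPDA for it would have a single run on aⁿb²ⁿ, accepting after the prefix aⁿbⁿ and accepting again after n more b's; an ordinary PDA that simulates it on a's and b's and, at any moment when it is accepting, may switch to reading only a fresh letter c while feeding each c to the simulation as a b, would accept aⁱbʲcᵏ (k≥1) exactly when both aⁱbʲ and aⁱbʲ⁺ᵏ are in the language, i.e. its language intersected with the regular set a*b*c⁺ would be exactly {aⁿbⁿcⁿ : n≥1} — impossible, since context-free languages are closed under intersection with regular sets and {aⁿbⁿcⁿ} is not context-free.

No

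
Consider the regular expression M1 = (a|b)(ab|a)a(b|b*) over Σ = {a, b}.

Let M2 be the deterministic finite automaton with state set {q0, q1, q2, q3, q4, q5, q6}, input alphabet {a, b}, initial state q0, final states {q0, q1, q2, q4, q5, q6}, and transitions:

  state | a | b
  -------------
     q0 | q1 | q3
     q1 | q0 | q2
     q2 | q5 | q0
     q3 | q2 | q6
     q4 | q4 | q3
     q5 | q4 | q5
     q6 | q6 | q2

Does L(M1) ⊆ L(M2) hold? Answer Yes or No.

No

The string aaabbb is in L(M1) but not in L(M2).
So L(M1) ⊄ L(M2).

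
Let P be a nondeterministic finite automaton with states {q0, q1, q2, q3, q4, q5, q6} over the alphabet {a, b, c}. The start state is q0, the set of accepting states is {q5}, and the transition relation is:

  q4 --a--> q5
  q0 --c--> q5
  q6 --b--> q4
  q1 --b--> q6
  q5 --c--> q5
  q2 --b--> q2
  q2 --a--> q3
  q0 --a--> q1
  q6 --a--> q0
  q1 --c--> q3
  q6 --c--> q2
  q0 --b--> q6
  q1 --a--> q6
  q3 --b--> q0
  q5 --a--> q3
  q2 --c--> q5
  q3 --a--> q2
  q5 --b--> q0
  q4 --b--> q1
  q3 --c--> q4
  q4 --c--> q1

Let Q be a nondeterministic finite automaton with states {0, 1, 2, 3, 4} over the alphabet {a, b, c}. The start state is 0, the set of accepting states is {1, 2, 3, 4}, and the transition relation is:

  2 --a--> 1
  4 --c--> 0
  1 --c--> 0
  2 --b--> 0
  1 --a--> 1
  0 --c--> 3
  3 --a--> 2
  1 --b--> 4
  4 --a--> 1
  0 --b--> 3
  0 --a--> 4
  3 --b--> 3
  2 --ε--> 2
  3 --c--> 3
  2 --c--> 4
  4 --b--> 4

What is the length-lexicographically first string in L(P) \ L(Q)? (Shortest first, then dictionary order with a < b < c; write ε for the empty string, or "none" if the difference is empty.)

The string aaac is accepted by P but not by Q.
No shorter string lies in the difference, and aaac is the lexicographically first length-4 string in L(P) \ L(Q).

aaac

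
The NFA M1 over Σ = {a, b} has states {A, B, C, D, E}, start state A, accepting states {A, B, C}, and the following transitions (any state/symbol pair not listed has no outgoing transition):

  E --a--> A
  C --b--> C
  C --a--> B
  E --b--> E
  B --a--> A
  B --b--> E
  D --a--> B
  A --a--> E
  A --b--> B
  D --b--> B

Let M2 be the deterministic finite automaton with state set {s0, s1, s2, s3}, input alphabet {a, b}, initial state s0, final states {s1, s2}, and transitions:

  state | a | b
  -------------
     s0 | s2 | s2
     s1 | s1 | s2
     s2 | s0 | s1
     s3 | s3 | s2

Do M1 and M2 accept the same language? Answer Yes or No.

No

The empty string ε is accepted by M1 but rejected by M2.
So L(M1) ≠ L(M2).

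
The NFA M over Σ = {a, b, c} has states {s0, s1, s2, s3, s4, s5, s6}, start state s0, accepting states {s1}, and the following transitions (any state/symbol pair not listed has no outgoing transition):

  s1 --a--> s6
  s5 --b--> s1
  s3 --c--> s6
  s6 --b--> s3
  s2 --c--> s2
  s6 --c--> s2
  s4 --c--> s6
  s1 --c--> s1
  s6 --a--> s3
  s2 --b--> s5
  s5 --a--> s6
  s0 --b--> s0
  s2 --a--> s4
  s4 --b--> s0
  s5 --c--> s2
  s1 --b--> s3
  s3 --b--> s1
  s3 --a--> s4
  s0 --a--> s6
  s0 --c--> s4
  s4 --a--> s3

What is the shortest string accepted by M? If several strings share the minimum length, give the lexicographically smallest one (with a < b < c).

aab

A breadth-first search from s0 reaches an accepting state first via the path s0 → s6 → s3 → s1 on input aab.
No string of length < 3 is accepted (BFS exhausts all shorter strings without reaching an accepting state), and aab is the lexicographically least accepting string of length 3.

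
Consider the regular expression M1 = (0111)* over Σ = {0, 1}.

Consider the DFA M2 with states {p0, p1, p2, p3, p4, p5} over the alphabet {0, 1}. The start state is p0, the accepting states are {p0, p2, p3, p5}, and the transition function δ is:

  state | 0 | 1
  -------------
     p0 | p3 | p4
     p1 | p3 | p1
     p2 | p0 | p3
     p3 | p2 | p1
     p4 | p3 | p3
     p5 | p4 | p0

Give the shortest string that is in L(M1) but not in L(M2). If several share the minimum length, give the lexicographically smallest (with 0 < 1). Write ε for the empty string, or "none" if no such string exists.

The string 0111 is accepted by M1 but not by M2.
No shorter string lies in the difference, and 0111 is the lexicographically first length-4 string in L(M1) \ L(M2).

0111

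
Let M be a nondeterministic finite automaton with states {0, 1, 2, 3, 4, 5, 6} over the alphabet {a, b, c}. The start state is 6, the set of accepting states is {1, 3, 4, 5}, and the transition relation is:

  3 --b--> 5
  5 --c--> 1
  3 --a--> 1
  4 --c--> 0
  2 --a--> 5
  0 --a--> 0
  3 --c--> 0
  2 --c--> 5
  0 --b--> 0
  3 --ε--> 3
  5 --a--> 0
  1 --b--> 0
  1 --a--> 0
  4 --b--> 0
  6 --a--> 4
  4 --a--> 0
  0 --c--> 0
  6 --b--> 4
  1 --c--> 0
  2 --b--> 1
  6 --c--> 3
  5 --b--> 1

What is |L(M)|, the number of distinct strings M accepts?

The useful subgraph on states {1, 3, 4, 5, 6} is acyclic, so L(M) is finite; the longest accepting path visits 4 useful states, giving maximum string length 3.
Counting accepting paths from 6 by length: 3 of length 1, 2 of length 2, 2 of length 3. Total 7.

7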